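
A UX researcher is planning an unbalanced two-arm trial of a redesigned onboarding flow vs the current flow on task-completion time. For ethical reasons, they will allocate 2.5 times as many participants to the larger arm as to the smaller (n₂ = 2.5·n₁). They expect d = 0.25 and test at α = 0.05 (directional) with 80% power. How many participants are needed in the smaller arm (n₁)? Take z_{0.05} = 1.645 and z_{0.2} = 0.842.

n₁ = 139

With allocation ratio k = n₂/n₁ = 2.5, Var(x̄₁−x̄₂) = σ²(1/n₁ + 1/(k·n₁)) = σ²·(k+1)/(k·n₁).
So n₁ = (1 + 1/k)·((z_{α} + z_β)/d)² = 1.400 × (2.487/0.25)².
n₁ = 1.400 × 98.96 = 138.5.
Round up: n₁ = 139, giving n₂ = ⌈2.5 × 139⌉ = ⌈347.5⌉ = 348.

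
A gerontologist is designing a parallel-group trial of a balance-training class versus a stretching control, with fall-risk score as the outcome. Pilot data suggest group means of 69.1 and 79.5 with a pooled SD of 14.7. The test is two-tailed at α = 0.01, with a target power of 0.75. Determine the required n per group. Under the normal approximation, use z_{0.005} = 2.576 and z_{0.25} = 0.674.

Cohen's d = |M₁ − M₂| / SD_pooled = |69.1 − 79.5| / 14.7 = 10.4 / 14.7 = 0.707.
For two independent groups with equal n: n = 2·((z_{α/2} + z_β) / d)².
z_{α/2} + z_β = 2.576 + 0.674 = 3.250.
n = 2 × (3.250 / 0.707)² = 2 × 4.597² = 2 × 21.13 = 42.3.
Round up to the next whole participant.

n = 43 per group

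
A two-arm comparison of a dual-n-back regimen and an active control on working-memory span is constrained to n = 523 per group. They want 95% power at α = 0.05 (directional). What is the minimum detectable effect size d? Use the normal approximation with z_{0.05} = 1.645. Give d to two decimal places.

d_min ≈ 0.20

For two independent groups of n = 523 each: d_min = (z_{α} + z_β)·√(2/n).
z-sum = 1.645 + 1.645 = 3.290.
d_min = 3.290 × √(2/523) = 3.290 × 0.0618 = 0.203.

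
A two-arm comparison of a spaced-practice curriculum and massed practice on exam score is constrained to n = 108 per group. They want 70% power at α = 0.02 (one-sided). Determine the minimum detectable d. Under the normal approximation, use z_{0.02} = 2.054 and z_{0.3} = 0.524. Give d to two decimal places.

For two independent groups of n = 108 each: d_min = (z_{α} + z_β)·√(2/n).
z-sum = 2.054 + 0.524 = 2.578.
d_min = 2.578 × √(2/108) = 2.578 × 0.1361 = 0.351.

d_min ≈ 0.35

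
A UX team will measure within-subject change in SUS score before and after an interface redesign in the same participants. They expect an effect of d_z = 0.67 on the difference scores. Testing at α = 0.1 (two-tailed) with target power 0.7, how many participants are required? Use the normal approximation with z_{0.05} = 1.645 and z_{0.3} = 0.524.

For a paired (one-sample on differences) test: n = ((z_{α/2} + z_β) / d)².
z_{α/2} + z_β = 1.645 + 0.524 = 2.169.
n = (2.169 / 0.67)² = 3.237² = 10.48.
Round up.

n = 11 pairs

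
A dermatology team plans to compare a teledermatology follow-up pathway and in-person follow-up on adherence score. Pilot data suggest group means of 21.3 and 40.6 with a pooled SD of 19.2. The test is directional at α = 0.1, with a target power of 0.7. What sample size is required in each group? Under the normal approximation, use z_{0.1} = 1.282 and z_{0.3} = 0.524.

n = 7 per group

Cohen's d = |M₁ − M₂| / SD_pooled = |21.3 − 40.6| / 19.2 = 19.3 / 19.2 = 1.005.
For two independent groups with equal n: n = 2·((z_{α} + z_β) / d)².
z_{α} + z_β = 1.282 + 0.524 = 1.806.
n = 2 × (1.806 / 1.005)² = 2 × 1.797² = 2 × 3.23 = 6.5.
Round up to the next whole participant.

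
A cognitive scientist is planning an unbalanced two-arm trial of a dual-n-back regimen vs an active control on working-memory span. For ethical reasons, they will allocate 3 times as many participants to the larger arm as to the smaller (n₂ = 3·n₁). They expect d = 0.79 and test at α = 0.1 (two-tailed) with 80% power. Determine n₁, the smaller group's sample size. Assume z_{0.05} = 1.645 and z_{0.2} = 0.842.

n₁ = 14

With allocation ratio k = n₂/n₁ = 3, Var(x̄₁−x̄₂) = σ²(1/n₁ + 1/(k·n₁)) = σ²·(k+1)/(k·n₁).
So n₁ = (1 + 1/k)·((z_{α/2} + z_β)/d)² = 1.333 × (2.487/0.79)².
n₁ = 1.333 × 9.91 = 13.2.
Round up: n₁ = 14, giving n₂ = 3 × 14 = 42.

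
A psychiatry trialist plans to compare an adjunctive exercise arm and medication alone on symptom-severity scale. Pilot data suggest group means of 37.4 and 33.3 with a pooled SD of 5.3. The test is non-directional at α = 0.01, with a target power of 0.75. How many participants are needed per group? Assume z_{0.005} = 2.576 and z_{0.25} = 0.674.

n = 36 per group

Cohen's d = |M₁ − M₂| / SD_pooled = |37.4 − 33.3| / 5.3 = 4.1 / 5.3 = 0.774.
For two independent groups with equal n: n = 2·((z_{α/2} + z_β) / d)².
z_{α/2} + z_β = 2.576 + 0.674 = 3.250.
n = 2 × (3.250 / 0.774)² = 2 × 4.199² = 2 × 17.63 = 35.3.
Round up to the next whole participant.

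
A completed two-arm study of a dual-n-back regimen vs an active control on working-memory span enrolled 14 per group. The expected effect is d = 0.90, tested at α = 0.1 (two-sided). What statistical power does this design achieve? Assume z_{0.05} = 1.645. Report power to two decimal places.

For two equal groups, power = Φ(d·√(n/2) − z_{α/2}).
d·√(n/2) = 0.90 × √(14/2) = 0.90 × 2.646 = 2.381.
z_β = 2.381 − 1.645 = 0.736.
Power = Φ(0.736) = 0.769.

power ≈ 0.77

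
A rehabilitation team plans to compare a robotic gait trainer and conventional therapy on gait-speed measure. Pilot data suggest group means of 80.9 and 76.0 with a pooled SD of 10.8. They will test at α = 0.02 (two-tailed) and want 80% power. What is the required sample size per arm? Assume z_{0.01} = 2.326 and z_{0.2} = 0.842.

n = 98 per group

Cohen's d = |M₁ − M₂| / SD_pooled = |80.9 − 76.0| / 10.8 = 4.9 / 10.8 = 0.454.
For two independent groups with equal n: n = 2·((z_{α/2} + z_β) / d)².
z_{α/2} + z_β = 2.326 + 0.842 = 3.168.
n = 2 × (3.168 / 0.454)² = 2 × 6.978² = 2 × 48.69 = 97.4.
Round up to the next whole participant.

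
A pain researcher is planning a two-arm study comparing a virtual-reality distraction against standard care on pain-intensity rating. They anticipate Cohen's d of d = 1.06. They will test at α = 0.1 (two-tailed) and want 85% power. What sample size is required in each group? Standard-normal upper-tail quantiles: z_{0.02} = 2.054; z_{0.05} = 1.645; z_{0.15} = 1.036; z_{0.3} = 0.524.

n = 13 per group

For two independent groups with equal n: n = 2·((z_{α/2} + z_β) / d)².
z_{α/2} + z_β = 1.645 + 1.036 = 2.681.
n = 2 × (2.681 / 1.06)² = 2 × 2.529² = 2 × 6.40 = 12.8.
Round up to the next whole participant.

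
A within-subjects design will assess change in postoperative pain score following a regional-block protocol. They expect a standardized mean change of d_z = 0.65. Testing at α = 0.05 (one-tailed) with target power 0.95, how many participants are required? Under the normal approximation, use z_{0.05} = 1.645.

For a paired (one-sample on differences) test: n = ((z_{α} + z_β) / d)².
z_{α} + z_β = 1.645 + 1.645 = 3.290.
n = (3.290 / 0.65)² = 5.062² = 25.62.
Round up.

n = 26 pairs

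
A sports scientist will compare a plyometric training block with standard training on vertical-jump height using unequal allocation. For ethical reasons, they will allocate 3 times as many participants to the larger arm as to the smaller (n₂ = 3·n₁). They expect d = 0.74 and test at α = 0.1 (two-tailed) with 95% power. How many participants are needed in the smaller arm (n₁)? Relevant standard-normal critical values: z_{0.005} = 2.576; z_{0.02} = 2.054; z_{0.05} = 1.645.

With allocation ratio k = n₂/n₁ = 3, Var(x̄₁−x̄₂) = σ²(1/n₁ + 1/(k·n₁)) = σ²·(k+1)/(k·n₁).
So n₁ = (1 + 1/k)·((z_{α/2} + z_β)/d)² = 1.333 × (3.290/0.74)².
n₁ = 1.333 × 19.77 = 26.4.
Round up: n₁ = 27, giving n₂ = 3 × 27 = 81.

n₁ = 27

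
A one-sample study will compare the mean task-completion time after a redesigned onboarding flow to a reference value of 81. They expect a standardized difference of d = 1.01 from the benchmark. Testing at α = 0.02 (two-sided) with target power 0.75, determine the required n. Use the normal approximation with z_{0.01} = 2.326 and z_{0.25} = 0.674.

n = 9

For a one-sample test: n = ((z_{α/2} + z_β) / d)².
z_{α/2} + z_β = 2.326 + 0.674 = 3.000.
n = (3.000 / 1.01)² = 2.970² = 8.82.
Round up.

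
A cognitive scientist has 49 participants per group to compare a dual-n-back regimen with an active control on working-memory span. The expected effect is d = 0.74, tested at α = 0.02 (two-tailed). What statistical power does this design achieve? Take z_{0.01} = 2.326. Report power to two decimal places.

For two equal groups, power = Φ(d·√(n/2) − z_{α/2}).
d·√(n/2) = 0.74 × √(49/2) = 0.74 × 4.950 = 3.663.
z_β = 3.663 − 2.326 = 1.337.
Power = Φ(1.337) = 0.909.

power ≈ 0.91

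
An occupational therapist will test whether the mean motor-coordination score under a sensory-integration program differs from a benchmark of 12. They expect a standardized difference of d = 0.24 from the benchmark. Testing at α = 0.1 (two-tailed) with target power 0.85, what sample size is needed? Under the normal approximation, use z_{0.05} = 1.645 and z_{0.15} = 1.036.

For a one-sample test: n = ((z_{α/2} + z_β) / d)².
z_{α/2} + z_β = 1.645 + 1.036 = 2.681.
n = (2.681 / 0.24)² = 11.171² = 124.79.
Round up.

n = 125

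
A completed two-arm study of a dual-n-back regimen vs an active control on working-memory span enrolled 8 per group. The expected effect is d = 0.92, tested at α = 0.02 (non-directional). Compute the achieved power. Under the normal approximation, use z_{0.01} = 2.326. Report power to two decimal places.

For two equal groups, power = Φ(d·√(n/2) − z_{α/2}).
d·√(n/2) = 0.92 × √(8/2) = 0.92 × 2.000 = 1.840.
z_β = 1.840 − 2.326 = -0.486.
Power = Φ(-0.486) = 0.313.

power ≈ 0.31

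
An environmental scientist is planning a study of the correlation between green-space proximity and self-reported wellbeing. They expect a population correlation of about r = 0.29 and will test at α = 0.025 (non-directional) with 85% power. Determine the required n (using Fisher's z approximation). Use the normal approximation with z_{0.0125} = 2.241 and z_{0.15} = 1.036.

Fisher's z: C = ½·ln((1+r)/(1−r)) = ½·ln(1.8169) = 0.2986.
n = ((z_{α/2} + z_β)/C)² + 3.
(2.241 + 1.036) / 0.2986 = 3.277 / 0.2986 = 10.975.
n = 10.975² + 3 = 120.44 + 3 = 123.4.
Round up.

n = 124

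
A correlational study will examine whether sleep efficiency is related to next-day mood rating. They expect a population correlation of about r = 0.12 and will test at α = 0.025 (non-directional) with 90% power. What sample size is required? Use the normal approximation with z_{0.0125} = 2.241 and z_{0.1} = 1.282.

n = 857

Fisher's z: C = ½·ln((1+r)/(1−r)) = ½·ln(1.2727) = 0.1206.
n = ((z_{α/2} + z_β)/C)² + 3.
(2.241 + 1.282) / 0.1206 = 3.523 / 0.1206 = 29.212.
n = 29.212² + 3 = 853.36 + 3 = 856.4.
Round up.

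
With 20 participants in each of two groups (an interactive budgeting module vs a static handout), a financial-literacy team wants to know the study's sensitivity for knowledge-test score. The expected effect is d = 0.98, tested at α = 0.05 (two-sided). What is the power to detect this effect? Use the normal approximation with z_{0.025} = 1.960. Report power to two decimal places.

For two equal groups, power = Φ(d·√(n/2) − z_{α/2}).
d·√(n/2) = 0.98 × √(20/2) = 0.98 × 3.162 = 3.099.
z_β = 3.099 − 1.960 = 1.139.
Power = Φ(1.139) = 0.873.

power ≈ 0.87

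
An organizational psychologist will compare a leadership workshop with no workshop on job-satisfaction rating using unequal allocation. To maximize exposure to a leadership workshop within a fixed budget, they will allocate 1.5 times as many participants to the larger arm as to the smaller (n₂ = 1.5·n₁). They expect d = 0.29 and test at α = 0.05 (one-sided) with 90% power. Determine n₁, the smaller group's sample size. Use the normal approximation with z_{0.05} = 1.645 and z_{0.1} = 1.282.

n₁ = 170

With allocation ratio k = n₂/n₁ = 1.5, Var(x̄₁−x̄₂) = σ²(1/n₁ + 1/(k·n₁)) = σ²·(k+1)/(k·n₁).
So n₁ = (1 + 1/k)·((z_{α} + z_β)/d)² = 1.667 × (2.927/0.29)².
n₁ = 1.667 × 101.87 = 169.8.
Round up: n₁ = 170, giving n₂ = 1.5 × 170 = 255.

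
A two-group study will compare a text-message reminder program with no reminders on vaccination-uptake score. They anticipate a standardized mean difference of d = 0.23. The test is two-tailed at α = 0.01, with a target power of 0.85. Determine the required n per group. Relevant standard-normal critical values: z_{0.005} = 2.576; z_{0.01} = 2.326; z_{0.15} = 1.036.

For two independent groups with equal n: n = 2·((z_{α/2} + z_β) / d)².
z_{α/2} + z_β = 2.576 + 1.036 = 3.612.
n = 2 × (3.612 / 0.23)² = 2 × 15.704² = 2 × 246.63 = 493.3.
Round up to the next whole participant.

n = 494 per group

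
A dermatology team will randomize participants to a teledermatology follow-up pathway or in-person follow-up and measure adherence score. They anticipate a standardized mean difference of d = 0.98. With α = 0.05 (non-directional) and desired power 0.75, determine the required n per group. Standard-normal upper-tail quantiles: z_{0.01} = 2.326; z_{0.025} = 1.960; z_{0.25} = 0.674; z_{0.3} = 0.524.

For two independent groups with equal n: n = 2·((z_{α/2} + z_β) / d)².
z_{α/2} + z_β = 1.960 + 0.674 = 2.634.
n = 2 × (2.634 / 0.98)² = 2 × 2.688² = 2 × 7.22 = 14.4.
Round up to the next whole participant.

n = 15 per group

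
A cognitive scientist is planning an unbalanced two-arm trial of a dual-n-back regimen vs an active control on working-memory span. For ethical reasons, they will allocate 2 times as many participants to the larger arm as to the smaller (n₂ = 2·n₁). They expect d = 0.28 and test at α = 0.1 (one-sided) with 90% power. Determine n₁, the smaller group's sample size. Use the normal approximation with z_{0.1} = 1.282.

With allocation ratio k = n₂/n₁ = 2, Var(x̄₁−x̄₂) = σ²(1/n₁ + 1/(k·n₁)) = σ²·(k+1)/(k·n₁).
So n₁ = (1 + 1/k)·((z_{α} + z_β)/d)² = 1.500 × (2.564/0.28)².
n₁ = 1.500 × 83.85 = 125.8.
Round up: n₁ = 126, giving n₂ = 2 × 126 = 252.

n₁ = 126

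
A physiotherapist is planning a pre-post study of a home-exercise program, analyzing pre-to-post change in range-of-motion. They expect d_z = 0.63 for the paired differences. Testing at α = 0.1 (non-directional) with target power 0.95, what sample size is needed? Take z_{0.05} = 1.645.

n = 28 pairs

For a paired (one-sample on differences) test: n = ((z_{α/2} + z_β) / d)².
z_{α/2} + z_β = 1.645 + 1.645 = 3.290.
n = (3.290 / 0.63)² = 5.222² = 27.27.
Round up.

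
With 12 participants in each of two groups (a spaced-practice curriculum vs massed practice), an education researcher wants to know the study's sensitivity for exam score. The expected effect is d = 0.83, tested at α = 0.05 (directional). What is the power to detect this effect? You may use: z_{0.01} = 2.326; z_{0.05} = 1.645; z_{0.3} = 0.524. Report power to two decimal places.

For two equal groups, power = Φ(d·√(n/2) − z_{α}).
d·√(n/2) = 0.83 × √(12/2) = 0.83 × 2.449 = 2.033.
z_β = 2.033 − 1.645 = 0.388.
Power = Φ(0.388) = 0.651.

power ≈ 0.65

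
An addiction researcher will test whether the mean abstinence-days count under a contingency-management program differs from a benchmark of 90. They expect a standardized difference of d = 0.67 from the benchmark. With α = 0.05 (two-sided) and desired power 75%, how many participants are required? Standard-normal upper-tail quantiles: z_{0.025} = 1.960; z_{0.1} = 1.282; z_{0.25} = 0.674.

n = 16

For a one-sample test: n = ((z_{α/2} + z_β) / d)².
z_{α/2} + z_β = 1.960 + 0.674 = 2.634.
n = (2.634 / 0.67)² = 3.931² = 15.46.
Round up.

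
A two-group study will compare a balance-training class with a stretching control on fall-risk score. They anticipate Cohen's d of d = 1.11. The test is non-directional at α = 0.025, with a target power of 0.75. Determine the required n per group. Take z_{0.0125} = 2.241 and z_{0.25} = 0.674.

n = 14 per group

For two independent groups with equal n: n = 2·((z_{α/2} + z_β) / d)².
z_{α/2} + z_β = 2.241 + 0.674 = 2.915.
n = 2 × (2.915 / 1.11)² = 2 × 2.626² = 2 × 6.90 = 13.8.
Round up to the next whole participant.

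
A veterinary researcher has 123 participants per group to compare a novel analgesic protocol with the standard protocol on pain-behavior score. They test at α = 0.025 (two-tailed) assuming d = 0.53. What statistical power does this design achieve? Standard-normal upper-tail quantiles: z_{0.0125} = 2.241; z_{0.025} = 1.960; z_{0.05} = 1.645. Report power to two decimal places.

For two equal groups, power = Φ(d·√(n/2) − z_{α/2}).
d·√(n/2) = 0.53 × √(123/2) = 0.53 × 7.842 = 4.156.
z_β = 4.156 − 2.241 = 1.915.
Power = Φ(1.915) = 0.972.

power ≈ 0.97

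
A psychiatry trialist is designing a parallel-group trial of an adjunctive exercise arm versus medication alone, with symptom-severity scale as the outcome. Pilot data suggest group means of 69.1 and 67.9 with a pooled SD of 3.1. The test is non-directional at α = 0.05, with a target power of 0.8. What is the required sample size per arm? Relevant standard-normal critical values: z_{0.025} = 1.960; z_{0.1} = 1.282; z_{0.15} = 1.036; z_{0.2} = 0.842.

n = 105 per group

Cohen's d = |M₁ − M₂| / SD_pooled = |69.1 − 67.9| / 3.1 = 1.2 / 3.1 = 0.387.
For two independent groups with equal n: n = 2·((z_{α/2} + z_β) / d)².
z_{α/2} + z_β = 1.960 + 0.842 = 2.802.
n = 2 × (2.802 / 0.387)² = 2 × 7.240² = 2 × 52.42 = 104.8.
Round up to the next whole participant.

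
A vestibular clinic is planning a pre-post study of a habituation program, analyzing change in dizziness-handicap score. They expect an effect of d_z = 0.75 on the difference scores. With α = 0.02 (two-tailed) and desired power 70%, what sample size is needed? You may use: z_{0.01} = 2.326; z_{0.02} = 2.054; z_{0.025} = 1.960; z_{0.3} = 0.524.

n = 15 pairs

For a paired (one-sample on differences) test: n = ((z_{α/2} + z_β) / d)².
z_{α/2} + z_β = 2.326 + 0.524 = 2.850.
n = (2.850 / 0.75)² = 3.800² = 14.44.
Round up.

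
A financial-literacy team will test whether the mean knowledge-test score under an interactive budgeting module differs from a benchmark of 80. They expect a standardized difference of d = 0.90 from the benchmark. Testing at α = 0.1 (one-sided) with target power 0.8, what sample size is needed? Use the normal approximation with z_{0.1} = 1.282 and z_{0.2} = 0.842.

n = 6

For a one-sample test: n = ((z_{α} + z_β) / d)².
z_{α} + z_β = 1.282 + 0.842 = 2.124.
n = (2.124 / 0.90)² = 2.360² = 5.57.
Round up.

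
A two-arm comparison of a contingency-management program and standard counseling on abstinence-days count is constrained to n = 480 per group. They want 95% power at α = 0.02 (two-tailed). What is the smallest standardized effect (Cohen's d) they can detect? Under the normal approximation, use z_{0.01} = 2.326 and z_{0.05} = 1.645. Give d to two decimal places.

d_min ≈ 0.26

For two independent groups of n = 480 each: d_min = (z_{α/2} + z_β)·√(2/n).
z-sum = 2.326 + 1.645 = 3.971.
d_min = 3.971 × √(2/480) = 3.971 × 0.0645 = 0.256.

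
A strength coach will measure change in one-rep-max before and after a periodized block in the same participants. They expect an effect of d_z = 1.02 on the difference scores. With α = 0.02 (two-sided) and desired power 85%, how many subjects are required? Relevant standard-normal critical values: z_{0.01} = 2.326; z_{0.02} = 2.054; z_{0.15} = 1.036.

n = 11 pairs

For a paired (one-sample on differences) test: n = ((z_{α/2} + z_β) / d)².
z_{α/2} + z_β = 2.326 + 1.036 = 3.362.
n = (3.362 / 1.02)² = 3.296² = 10.86.
Round up.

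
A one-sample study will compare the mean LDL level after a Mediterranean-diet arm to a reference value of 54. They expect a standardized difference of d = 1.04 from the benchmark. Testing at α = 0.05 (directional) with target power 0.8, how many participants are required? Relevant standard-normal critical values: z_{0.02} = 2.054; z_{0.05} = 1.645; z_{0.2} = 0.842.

For a one-sample test: n = ((z_{α} + z_β) / d)².
z_{α} + z_β = 1.645 + 0.842 = 2.487.
n = (2.487 / 1.04)² = 2.391² = 5.72.
Round up.

n = 6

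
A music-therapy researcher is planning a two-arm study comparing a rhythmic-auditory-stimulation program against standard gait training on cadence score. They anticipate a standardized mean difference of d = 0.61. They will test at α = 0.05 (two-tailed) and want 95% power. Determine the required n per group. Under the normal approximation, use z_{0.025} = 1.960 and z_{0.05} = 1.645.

For two independent groups with equal n: n = 2·((z_{α/2} + z_β) / d)².
z_{α/2} + z_β = 1.960 + 1.645 = 3.605.
n = 2 × (3.605 / 0.61)² = 2 × 5.910² = 2 × 34.93 = 69.9.
Round up to the next whole participant.

n = 70 per group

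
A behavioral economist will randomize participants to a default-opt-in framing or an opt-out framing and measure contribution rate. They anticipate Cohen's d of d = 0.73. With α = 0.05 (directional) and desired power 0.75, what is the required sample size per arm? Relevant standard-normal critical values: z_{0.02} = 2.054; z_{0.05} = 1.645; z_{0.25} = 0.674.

n = 21 per group

For two independent groups with equal n: n = 2·((z_{α} + z_β) / d)².
z_{α} + z_β = 1.645 + 0.674 = 2.319.
n = 2 × (2.319 / 0.73)² = 2 × 3.177² = 2 × 10.09 = 20.2.
Round up to the next whole participant.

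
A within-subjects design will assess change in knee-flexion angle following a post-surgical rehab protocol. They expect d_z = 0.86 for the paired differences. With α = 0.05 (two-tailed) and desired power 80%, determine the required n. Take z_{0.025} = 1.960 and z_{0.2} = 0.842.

For a paired (one-sample on differences) test: n = ((z_{α/2} + z_β) / d)².
z_{α/2} + z_β = 1.960 + 0.842 = 2.802.
n = (2.802 / 0.86)² = 3.258² = 10.62.
Round up.

n = 11 pairs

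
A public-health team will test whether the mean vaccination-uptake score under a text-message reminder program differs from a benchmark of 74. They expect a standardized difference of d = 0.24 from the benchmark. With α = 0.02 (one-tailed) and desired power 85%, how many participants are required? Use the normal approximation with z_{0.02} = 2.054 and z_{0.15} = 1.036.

For a one-sample test: n = ((z_{α} + z_β) / d)².
z_{α} + z_β = 2.054 + 1.036 = 3.090.
n = (3.090 / 0.24)² = 12.875² = 165.77.
Round up.

n = 166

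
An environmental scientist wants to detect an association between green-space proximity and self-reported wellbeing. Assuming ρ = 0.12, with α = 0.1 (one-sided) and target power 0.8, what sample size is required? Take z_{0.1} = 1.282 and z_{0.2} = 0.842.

Fisher's z: C = ½·ln((1+r)/(1−r)) = ½·ln(1.2727) = 0.1206.
n = ((z_{α} + z_β)/C)² + 3.
(1.282 + 0.842) / 0.1206 = 2.124 / 0.1206 = 17.612.
n = 17.612² + 3 = 310.18 + 3 = 313.2.
Round up.

n = 314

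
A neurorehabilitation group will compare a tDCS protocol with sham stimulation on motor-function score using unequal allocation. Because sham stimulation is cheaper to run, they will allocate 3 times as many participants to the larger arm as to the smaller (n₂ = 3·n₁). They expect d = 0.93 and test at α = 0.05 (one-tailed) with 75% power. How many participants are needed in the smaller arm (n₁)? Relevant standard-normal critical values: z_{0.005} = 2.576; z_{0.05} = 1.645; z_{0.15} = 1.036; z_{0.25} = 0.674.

With allocation ratio k = n₂/n₁ = 3, Var(x̄₁−x̄₂) = σ²(1/n₁ + 1/(k·n₁)) = σ²·(k+1)/(k·n₁).
So n₁ = (1 + 1/k)·((z_{α} + z_β)/d)² = 1.333 × (2.319/0.93)².
n₁ = 1.333 × 6.22 = 8.3.
Round up: n₁ = 9, giving n₂ = 3 × 9 = 27.

n₁ = 9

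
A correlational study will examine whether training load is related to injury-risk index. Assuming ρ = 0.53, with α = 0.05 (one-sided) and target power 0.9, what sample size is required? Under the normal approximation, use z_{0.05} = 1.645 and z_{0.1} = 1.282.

n = 28

Fisher's z: C = ½·ln((1+r)/(1−r)) = ½·ln(3.2553) = 0.5901.
n = ((z_{α} + z_β)/C)² + 3.
(1.645 + 1.282) / 0.5901 = 2.927 / 0.5901 = 4.960.
n = 4.960² + 3 = 24.60 + 3 = 27.6.
Round up.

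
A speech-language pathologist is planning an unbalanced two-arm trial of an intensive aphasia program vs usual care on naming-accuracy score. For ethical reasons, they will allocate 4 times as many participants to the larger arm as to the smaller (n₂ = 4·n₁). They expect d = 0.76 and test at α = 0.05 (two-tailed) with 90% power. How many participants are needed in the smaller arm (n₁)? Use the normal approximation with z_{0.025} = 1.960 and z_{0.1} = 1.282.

With allocation ratio k = n₂/n₁ = 4, Var(x̄₁−x̄₂) = σ²(1/n₁ + 1/(k·n₁)) = σ²·(k+1)/(k·n₁).
So n₁ = (1 + 1/k)·((z_{α/2} + z_β)/d)² = 1.250 × (3.242/0.76)².
n₁ = 1.250 × 18.20 = 22.7.
Round up: n₁ = 23, giving n₂ = 4 × 23 = 92.

n₁ = 23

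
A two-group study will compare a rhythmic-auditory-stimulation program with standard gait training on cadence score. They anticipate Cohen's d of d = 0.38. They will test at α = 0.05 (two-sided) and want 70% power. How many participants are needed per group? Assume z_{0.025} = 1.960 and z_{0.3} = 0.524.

n = 86 per group

For two independent groups with equal n: n = 2·((z_{α/2} + z_β) / d)².
z_{α/2} + z_β = 1.960 + 0.524 = 2.484.
n = 2 × (2.484 / 0.38)² = 2 × 6.537² = 2 × 42.73 = 85.5.
Round up to the next whole participant.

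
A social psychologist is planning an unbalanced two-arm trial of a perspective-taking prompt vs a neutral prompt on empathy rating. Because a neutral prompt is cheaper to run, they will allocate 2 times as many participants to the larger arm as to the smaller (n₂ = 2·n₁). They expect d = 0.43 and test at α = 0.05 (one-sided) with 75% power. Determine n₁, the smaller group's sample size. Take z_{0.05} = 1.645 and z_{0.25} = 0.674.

With allocation ratio k = n₂/n₁ = 2, Var(x̄₁−x̄₂) = σ²(1/n₁ + 1/(k·n₁)) = σ²·(k+1)/(k·n₁).
So n₁ = (1 + 1/k)·((z_{α} + z_β)/d)² = 1.500 × (2.319/0.43)².
n₁ = 1.500 × 29.08 = 43.6.
Round up: n₁ = 44, giving n₂ = 2 × 44 = 88.

n₁ = 44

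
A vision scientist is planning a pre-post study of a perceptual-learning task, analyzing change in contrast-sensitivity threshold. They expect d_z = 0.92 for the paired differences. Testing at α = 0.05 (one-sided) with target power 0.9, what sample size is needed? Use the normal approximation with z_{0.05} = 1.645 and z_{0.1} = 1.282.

n = 11 pairs

For a paired (one-sample on differences) test: n = ((z_{α} + z_β) / d)².
z_{α} + z_β = 1.645 + 1.282 = 2.927.
n = (2.927 / 0.92)² = 3.182² = 10.12.
Round up.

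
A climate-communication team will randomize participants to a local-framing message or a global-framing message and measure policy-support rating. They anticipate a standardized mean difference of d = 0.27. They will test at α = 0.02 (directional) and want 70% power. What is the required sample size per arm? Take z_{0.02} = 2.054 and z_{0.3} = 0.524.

For two independent groups with equal n: n = 2·((z_{α} + z_β) / d)².
z_{α} + z_β = 2.054 + 0.524 = 2.578.
n = 2 × (2.578 / 0.27)² = 2 × 9.548² = 2 × 91.17 = 182.3.
Round up to the next whole participant.

n = 183 per group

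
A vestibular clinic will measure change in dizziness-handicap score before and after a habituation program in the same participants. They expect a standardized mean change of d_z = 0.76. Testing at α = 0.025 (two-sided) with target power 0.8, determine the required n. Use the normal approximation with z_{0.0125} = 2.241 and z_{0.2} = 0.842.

For a paired (one-sample on differences) test: n = ((z_{α/2} + z_β) / d)².
z_{α/2} + z_β = 2.241 + 0.842 = 3.083.
n = (3.083 / 0.76)² = 4.057² = 16.46.
Round up.

n = 17 pairs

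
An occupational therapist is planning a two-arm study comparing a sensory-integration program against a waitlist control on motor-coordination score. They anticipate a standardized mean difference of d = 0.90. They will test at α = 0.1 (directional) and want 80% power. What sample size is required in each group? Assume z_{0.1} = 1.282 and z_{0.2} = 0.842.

For two independent groups with equal n: n = 2·((z_{α} + z_β) / d)².
z_{α} + z_β = 1.282 + 0.842 = 2.124.
n = 2 × (2.124 / 0.90)² = 2 × 2.360² = 2 × 5.57 = 11.1.
Round up to the next whole participant.

n = 12 per group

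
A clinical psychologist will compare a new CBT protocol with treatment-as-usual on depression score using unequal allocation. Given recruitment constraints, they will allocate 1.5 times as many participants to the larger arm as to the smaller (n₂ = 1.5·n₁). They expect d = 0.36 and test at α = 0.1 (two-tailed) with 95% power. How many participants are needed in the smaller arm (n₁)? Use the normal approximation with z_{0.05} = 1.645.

n₁ = 140

With allocation ratio k = n₂/n₁ = 1.5, Var(x̄₁−x̄₂) = σ²(1/n₁ + 1/(k·n₁)) = σ²·(k+1)/(k·n₁).
So n₁ = (1 + 1/k)·((z_{α/2} + z_β)/d)² = 1.667 × (3.290/0.36)².
n₁ = 1.667 × 83.52 = 139.2.
Round up: n₁ = 140, giving n₂ = 1.5 × 140 = 210.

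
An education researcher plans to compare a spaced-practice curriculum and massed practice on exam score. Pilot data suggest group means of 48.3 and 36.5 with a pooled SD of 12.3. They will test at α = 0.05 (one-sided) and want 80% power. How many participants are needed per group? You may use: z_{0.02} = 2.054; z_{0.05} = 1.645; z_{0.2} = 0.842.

n = 14 per group

Cohen's d = |M₁ − M₂| / SD_pooled = |48.3 − 36.5| / 12.3 = 11.8 / 12.3 = 0.959.
For two independent groups with equal n: n = 2·((z_{α} + z_β) / d)².
z_{α} + z_β = 1.645 + 0.842 = 2.487.
n = 2 × (2.487 / 0.959)² = 2 × 2.593² = 2 × 6.73 = 13.5.
Round up to the next whole participant.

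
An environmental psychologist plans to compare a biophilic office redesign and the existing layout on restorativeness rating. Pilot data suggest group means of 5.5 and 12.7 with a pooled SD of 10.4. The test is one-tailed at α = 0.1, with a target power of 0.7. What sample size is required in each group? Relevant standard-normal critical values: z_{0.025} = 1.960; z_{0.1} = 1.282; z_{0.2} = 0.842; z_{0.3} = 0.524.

Cohen's d = |M₁ − M₂| / SD_pooled = |5.5 − 12.7| / 10.4 = 7.2 / 10.4 = 0.692.
For two independent groups with equal n: n = 2·((z_{α} + z_β) / d)².
z_{α} + z_β = 1.282 + 0.524 = 1.806.
n = 2 × (1.806 / 0.692)² = 2 × 2.610² = 2 × 6.81 = 13.6.
Round up to the next whole participant.

n = 14 per group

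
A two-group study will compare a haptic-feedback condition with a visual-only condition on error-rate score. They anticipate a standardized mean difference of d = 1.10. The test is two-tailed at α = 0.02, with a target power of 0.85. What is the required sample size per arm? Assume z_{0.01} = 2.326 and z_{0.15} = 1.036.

For two independent groups with equal n: n = 2·((z_{α/2} + z_β) / d)².
z_{α/2} + z_β = 2.326 + 1.036 = 3.362.
n = 2 × (3.362 / 1.10)² = 2 × 3.056² = 2 × 9.34 = 18.7.
Round up to the next whole participant.

n = 19 per group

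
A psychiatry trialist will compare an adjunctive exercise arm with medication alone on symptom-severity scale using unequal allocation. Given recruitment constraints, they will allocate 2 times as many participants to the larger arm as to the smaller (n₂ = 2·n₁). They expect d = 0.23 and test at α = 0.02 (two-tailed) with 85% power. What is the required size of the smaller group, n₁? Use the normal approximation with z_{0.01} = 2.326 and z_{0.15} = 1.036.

With allocation ratio k = n₂/n₁ = 2, Var(x̄₁−x̄₂) = σ²(1/n₁ + 1/(k·n₁)) = σ²·(k+1)/(k·n₁).
So n₁ = (1 + 1/k)·((z_{α/2} + z_β)/d)² = 1.500 × (3.362/0.23)².
n₁ = 1.500 × 213.67 = 320.5.
Round up: n₁ = 321, giving n₂ = 2 × 321 = 642.

n₁ = 321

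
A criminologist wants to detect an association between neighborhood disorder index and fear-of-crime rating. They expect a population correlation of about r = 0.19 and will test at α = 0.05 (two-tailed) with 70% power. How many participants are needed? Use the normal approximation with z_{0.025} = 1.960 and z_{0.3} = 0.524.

n = 170

Fisher's z: C = ½·ln((1+r)/(1−r)) = ½·ln(1.4691) = 0.1923.
n = ((z_{α/2} + z_β)/C)² + 3.
(1.960 + 0.524) / 0.1923 = 2.484 / 0.1923 = 12.917.
n = 12.917² + 3 = 166.86 + 3 = 169.9.
Round up.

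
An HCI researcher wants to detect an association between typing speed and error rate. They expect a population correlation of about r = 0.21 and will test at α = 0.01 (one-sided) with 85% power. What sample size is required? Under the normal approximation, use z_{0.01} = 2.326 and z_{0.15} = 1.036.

Fisher's z: C = ½·ln((1+r)/(1−r)) = ½·ln(1.5316) = 0.2132.
n = ((z_{α} + z_β)/C)² + 3.
(2.326 + 1.036) / 0.2132 = 3.362 / 0.2132 = 15.769.
n = 15.769² + 3 = 248.67 + 3 = 251.7.
Round up.

n = 252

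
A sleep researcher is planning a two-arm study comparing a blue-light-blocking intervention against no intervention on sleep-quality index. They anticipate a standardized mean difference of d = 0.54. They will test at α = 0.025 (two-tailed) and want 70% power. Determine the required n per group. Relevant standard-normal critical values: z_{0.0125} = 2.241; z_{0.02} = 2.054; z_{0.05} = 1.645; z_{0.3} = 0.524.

n = 53 per group

For two independent groups with equal n: n = 2·((z_{α/2} + z_β) / d)².
z_{α/2} + z_β = 2.241 + 0.524 = 2.765.
n = 2 × (2.765 / 0.54)² = 2 × 5.120² = 2 × 26.22 = 52.4.
Round up to the next whole participant.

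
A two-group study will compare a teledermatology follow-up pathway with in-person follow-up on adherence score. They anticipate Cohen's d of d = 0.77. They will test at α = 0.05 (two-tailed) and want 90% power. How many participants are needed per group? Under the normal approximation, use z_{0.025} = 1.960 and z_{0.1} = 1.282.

For two independent groups with equal n: n = 2·((z_{α/2} + z_β) / d)².
z_{α/2} + z_β = 1.960 + 1.282 = 3.242.
n = 2 × (3.242 / 0.77)² = 2 × 4.210² = 2 × 17.73 = 35.5.
Round up to the next whole participant.

n = 36 per group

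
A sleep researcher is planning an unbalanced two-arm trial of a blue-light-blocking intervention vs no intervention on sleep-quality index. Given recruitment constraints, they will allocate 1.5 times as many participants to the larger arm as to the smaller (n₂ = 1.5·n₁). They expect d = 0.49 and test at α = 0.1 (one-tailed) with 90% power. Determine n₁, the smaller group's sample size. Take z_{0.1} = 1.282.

With allocation ratio k = n₂/n₁ = 1.5, Var(x̄₁−x̄₂) = σ²(1/n₁ + 1/(k·n₁)) = σ²·(k+1)/(k·n₁).
So n₁ = (1 + 1/k)·((z_{α} + z_β)/d)² = 1.667 × (2.564/0.49)².
n₁ = 1.667 × 27.38 = 45.6.
Round up: n₁ = 46, giving n₂ = 1.5 × 46 = 69.

n₁ = 46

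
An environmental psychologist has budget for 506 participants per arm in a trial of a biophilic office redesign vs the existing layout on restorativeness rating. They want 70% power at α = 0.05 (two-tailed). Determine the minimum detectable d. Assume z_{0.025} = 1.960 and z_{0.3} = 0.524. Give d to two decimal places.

For two independent groups of n = 506 each: d_min = (z_{α/2} + z_β)·√(2/n).
z-sum = 1.960 + 0.524 = 2.484.
d_min = 2.484 × √(2/506) = 2.484 × 0.0629 = 0.156.

d_min ≈ 0.16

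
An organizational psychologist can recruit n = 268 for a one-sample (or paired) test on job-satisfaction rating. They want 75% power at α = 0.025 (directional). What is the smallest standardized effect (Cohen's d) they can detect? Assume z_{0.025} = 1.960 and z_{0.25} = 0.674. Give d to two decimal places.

d_min ≈ 0.16

For a single sample (or paired design) of n = 268: d_min = (z_{α} + z_β)/√n.
z-sum = 1.960 + 0.674 = 2.634.
d_min = 2.634 / √268 = 2.634 / 16.371 = 0.161.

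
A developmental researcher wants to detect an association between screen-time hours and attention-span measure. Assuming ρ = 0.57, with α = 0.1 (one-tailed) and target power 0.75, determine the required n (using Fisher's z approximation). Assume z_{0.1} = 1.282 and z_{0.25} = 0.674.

Fisher's z: C = ½·ln((1+r)/(1−r)) = ½·ln(3.6512) = 0.6475.
n = ((z_{α} + z_β)/C)² + 3.
(1.282 + 0.674) / 0.6475 = 1.956 / 0.6475 = 3.021.
n = 3.021² + 3 = 9.13 + 3 = 12.1.
Round up.

n = 13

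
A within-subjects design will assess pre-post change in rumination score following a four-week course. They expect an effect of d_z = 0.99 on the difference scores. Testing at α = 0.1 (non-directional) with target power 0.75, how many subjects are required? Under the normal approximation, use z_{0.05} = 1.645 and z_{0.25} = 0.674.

For a paired (one-sample on differences) test: n = ((z_{α/2} + z_β) / d)².
z_{α/2} + z_β = 1.645 + 0.674 = 2.319.
n = (2.319 / 0.99)² = 2.342² = 5.49.
Round up.

n = 6 pairs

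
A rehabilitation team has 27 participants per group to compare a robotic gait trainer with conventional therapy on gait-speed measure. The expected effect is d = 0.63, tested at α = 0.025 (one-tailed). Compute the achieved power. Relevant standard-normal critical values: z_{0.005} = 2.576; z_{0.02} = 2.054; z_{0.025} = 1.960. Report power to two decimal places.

For two equal groups, power = Φ(d·√(n/2) − z_{α}).
d·√(n/2) = 0.63 × √(27/2) = 0.63 × 3.674 = 2.315.
z_β = 2.315 − 1.960 = 0.355.
Power = Φ(0.355) = 0.639.

power ≈ 0.64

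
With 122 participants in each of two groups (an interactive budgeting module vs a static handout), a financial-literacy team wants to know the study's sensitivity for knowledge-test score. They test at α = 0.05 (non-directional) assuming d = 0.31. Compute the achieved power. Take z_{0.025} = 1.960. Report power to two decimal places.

For two equal groups, power = Φ(d·√(n/2) − z_{α/2}).
d·√(n/2) = 0.31 × √(122/2) = 0.31 × 7.810 = 2.421.
z_β = 2.421 − 1.960 = 0.461.
Power = Φ(0.461) = 0.678.

power ≈ 0.68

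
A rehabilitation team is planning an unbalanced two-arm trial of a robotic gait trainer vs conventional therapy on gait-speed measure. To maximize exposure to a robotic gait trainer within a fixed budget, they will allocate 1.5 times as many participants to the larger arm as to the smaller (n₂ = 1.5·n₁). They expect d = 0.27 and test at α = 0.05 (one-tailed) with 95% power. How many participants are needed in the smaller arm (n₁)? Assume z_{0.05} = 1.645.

With allocation ratio k = n₂/n₁ = 1.5, Var(x̄₁−x̄₂) = σ²(1/n₁ + 1/(k·n₁)) = σ²·(k+1)/(k·n₁).
So n₁ = (1 + 1/k)·((z_{α} + z_β)/d)² = 1.667 × (3.290/0.27)².
n₁ = 1.667 × 148.48 = 247.5.
Round up: n₁ = 248, giving n₂ = 1.5 × 248 = 372.

n₁ = 248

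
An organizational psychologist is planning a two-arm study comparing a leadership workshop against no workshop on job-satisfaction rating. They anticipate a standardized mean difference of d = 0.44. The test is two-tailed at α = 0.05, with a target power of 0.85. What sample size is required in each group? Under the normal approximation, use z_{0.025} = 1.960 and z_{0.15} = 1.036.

For two independent groups with equal n: n = 2·((z_{α/2} + z_β) / d)².
z_{α/2} + z_β = 1.960 + 1.036 = 2.996.
n = 2 × (2.996 / 0.44)² = 2 × 6.809² = 2 × 46.36 = 92.7.
Round up to the next whole participant.

n = 93 per group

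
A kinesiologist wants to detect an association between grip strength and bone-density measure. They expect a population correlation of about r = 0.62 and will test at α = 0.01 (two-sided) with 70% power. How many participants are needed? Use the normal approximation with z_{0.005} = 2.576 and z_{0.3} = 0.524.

n = 22

Fisher's z: C = ½·ln((1+r)/(1−r)) = ½·ln(4.2632) = 0.7250.
n = ((z_{α/2} + z_β)/C)² + 3.
(2.576 + 0.524) / 0.7250 = 3.100 / 0.7250 = 4.276.
n = 4.276² + 3 = 18.28 + 3 = 21.3.
Round up.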